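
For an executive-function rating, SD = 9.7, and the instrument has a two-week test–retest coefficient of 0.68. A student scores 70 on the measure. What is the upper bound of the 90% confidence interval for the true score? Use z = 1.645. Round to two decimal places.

79.03

SEM = 9.700 * √(1 − 0.680) = 9.700 * √0.320 ≃ 9.700 * 0.566 ≃ 5.487
1.645 * SEM ≃ 9.026
Upper bound: 70 + 9.026 = 79.026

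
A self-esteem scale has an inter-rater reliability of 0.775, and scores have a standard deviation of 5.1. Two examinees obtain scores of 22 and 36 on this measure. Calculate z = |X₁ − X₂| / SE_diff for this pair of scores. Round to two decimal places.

4.09

SEM = 5.100 × √(1 − 0.775) = 5.100 × √0.225 ≃ 5.100 × 0.474 ≃ 2.419
SE_diff = √2 × SEM ≃ 3.421
z = 14 / 3.421 ≃ 4.092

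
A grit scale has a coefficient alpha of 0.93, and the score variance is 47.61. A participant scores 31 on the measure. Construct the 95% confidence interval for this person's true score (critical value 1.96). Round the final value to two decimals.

[27.42, 34.58]

σ = 47.61^(1/2) = 6.9000
The standard error of measurement is 6.9000*√(1 − 0.9300) ≈ 6.9000*0.2646 ≈ 1.8256.
1.96 * SEM ≈ 3.5781
Interval: (27.4219, 34.5781)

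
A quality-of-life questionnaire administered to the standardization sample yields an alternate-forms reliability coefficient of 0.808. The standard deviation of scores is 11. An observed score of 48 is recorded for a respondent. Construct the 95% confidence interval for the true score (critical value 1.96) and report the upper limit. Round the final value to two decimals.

57.45

SEM = 11.000·√(1 − 0.808) ≈ 4.820
1.96 · SEM ≈ 9.447
Upper bound: 48 + 9.447 = 57.447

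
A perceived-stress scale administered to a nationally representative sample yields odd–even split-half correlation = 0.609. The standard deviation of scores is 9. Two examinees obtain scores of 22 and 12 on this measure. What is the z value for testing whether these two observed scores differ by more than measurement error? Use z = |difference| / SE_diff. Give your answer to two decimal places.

r_full = 2·0.609 / (1 + 0.609) ≃ 0.7570
The standard error of measurement is 9.0000*√(1 − 0.7570) ≃ 9.0000*0.4930 ≃ 4.4366.
SE_diff = SEM * √2 ≃ 4.4366 * 1.4142 ≃ 6.2743
z = |22 − 12| / 6.2743 = 10 / 6.2743 ≃ 1.5938

1.59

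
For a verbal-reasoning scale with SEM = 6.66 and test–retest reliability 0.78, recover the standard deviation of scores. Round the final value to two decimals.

SD = SEM / √(1 − r) = 6.66 / √0.220 ≈ 6.66 / 0.469 ≈ 14.199

14.20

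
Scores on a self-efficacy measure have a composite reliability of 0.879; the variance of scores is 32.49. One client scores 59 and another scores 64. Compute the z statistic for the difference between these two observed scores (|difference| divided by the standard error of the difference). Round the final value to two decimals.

1.78

SD = √32.49 = 5.700
SEM = 5.700 * √(1 − 0.879) = 5.700 * √0.121 ≃ 5.700 * 0.348 ≃ 1.983
SE_diff = √2 * SEM ≃ 2.804
z = |59 − 64| / 2.804 = 5 / 2.804 ≃ 1.783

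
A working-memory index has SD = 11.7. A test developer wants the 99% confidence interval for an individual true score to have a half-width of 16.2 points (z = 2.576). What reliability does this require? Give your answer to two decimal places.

0.71

SEM needed = half-width / z = 16.2/2.576 ≈ 6.2888
Required reliability = 1 − (SEM/SD)² = 1 − 0.2889 ≈ 0.7111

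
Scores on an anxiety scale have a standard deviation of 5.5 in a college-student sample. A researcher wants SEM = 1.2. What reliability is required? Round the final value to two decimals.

r = 1 − (SEM / SD)² = 1 − (1.2000 / 5.5)² ≃ 1 − 0.0476 ≃ 0.9524

0.95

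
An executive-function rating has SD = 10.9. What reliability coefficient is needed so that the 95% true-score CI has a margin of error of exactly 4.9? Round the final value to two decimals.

0.95

Required SEM = 4.9 / 1.96 ≈ 2.5000
r = 1 − (SEM / SD)² = 1 − (2.5000 / 10.9)² ≈ 1 − 0.0526 ≈ 0.9474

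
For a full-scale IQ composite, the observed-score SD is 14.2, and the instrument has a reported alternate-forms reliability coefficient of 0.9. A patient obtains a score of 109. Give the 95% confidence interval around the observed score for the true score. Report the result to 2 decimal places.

SEM = 14.200·√(1 − 0.900) ≈ 4.490
1.96 · SEM ≈ 8.801
95% CI: 109 ± 8.801 = [100.199, 117.801]

[100.20, 117.80]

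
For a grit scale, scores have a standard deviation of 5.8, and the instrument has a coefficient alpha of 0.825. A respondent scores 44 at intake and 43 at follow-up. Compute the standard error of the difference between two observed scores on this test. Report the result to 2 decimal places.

3.43

The standard error of measurement is 5.80000·√(1 − 0.82500) ≈ 5.80000·0.41833 ≈ 2.42631.
Standard error of the difference = 2.42631·√2 ≈ 3.43133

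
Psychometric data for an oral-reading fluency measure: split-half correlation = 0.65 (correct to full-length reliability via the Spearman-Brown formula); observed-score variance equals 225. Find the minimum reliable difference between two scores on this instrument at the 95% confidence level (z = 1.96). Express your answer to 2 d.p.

σ = 225^(1/2) = 15.0000
r_full = 2·0.65 / (1 + 0.65) ≈ 0.7879
SEM = 15.0000*√(1 − 0.7879) ≈ 6.9085
SE_diff = √2 * SEM ≈ 9.7701
Minimum reliable difference = 1.96 * SE_diff ≈ 1.96 * 9.7701 ≈ 19.1494

19.15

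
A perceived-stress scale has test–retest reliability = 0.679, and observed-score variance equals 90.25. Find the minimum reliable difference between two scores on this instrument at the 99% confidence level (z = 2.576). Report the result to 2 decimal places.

σ = 90.25^(1/2) = 9.500
SEM = 9.500 * √(1 − 0.679) = 9.500 * √0.321 ≈ 9.500 * 0.567 ≈ 5.382
SE_diff = √2 * SEM ≈ 7.612
Smallest detectable difference = 2.576*7.612 ≈ 19.608

19.61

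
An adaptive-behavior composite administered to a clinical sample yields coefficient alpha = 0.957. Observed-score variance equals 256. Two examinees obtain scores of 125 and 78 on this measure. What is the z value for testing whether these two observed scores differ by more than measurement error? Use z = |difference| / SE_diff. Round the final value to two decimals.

10.02

SD = √256 ≈ 16.00000
The standard error of measurement is 16.00000·√(1 − 0.95700) ≈ 16.00000·0.20736 ≈ 3.31783.
SE_diff = √2 · SEM ≈ 4.69212
z = 47 / 4.69212 ≈ 10.01679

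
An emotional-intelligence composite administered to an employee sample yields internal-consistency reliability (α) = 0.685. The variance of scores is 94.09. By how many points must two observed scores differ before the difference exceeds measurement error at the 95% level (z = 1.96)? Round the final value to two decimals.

SD = √94.09 = 9.700
SEM = 9.700*√(1 − 0.685) ≈ 5.444
Standard error of the difference = 5.444·√2 ≈ 7.699
Minimum reliable difference = 1.96 * SE_diff ≈ 1.96 * 7.699 ≈ 15.090

15.09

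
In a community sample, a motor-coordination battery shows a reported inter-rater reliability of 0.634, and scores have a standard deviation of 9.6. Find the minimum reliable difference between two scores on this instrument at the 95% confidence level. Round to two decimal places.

16.10

The standard error of measurement is 9.600*√(1 − 0.634) ≃ 9.600*0.605 ≃ 5.808.
SE_diff = √2 * SEM ≃ 8.213
Minimum reliable difference = 1.96 * SE_diff ≃ 1.96 * 8.213 ≃ 16.098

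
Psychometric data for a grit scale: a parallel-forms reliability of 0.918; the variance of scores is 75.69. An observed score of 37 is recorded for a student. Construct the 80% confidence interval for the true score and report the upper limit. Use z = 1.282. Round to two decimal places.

40.19

SD = √75.69 ≈ 8.700
SEM = 8.700*√(1 − 0.918) ≈ 2.491
1.282 * SEM ≈ 3.194
Upper bound: 37 + 3.194 = 40.194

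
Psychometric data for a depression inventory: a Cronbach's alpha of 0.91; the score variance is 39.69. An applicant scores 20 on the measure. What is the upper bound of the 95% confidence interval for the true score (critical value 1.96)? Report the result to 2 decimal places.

23.70

SD = √39.69 ≈ 6.300
The standard error of measurement is 6.300*√(1 − 0.910) ≈ 6.300*0.300 ≈ 1.890.
Margin = 1.96 * 1.890 ≈ 3.704
Upper limit = 20 + 3.704 ≈ 23.704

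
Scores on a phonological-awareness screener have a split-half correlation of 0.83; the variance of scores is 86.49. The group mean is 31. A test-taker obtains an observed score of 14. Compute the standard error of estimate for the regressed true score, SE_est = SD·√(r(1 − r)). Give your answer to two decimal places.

σ = 86.49^(1/2) = 9.3000
Spearman-Brown: r = 2(0.83) / (1 + 0.83) = 1.6600 / 1.8300 ≈ 0.9071
SE_est = SD × √(r(1 − r)) = 9.3000 × √0.0843 ≈ 9.3000 × 0.2903 ≈ 2.6997

2.70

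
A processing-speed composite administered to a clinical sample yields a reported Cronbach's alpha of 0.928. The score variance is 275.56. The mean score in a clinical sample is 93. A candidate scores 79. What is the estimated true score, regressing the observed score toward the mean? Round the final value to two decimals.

80.01

T̂ = 0.9280(79) + 0.0720(93) ≈ 80.0080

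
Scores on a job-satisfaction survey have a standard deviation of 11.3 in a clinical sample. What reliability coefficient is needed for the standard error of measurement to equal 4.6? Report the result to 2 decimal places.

0.83

r = 1 − (SEM / SD)² = 1 − (4.600 / 11.3)² ≃ 1 − 0.166 ≃ 0.834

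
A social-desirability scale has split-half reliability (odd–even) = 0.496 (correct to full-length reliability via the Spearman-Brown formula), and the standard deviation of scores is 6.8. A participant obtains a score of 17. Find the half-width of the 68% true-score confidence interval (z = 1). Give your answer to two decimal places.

Spearman-Brown: r = 2(0.496) / (1 + 0.496) = 0.99200 / 1.49600 ≈ 0.66310
SEM = 6.80000 · √(1 − 0.66310) = 6.80000 · √0.33690 ≈ 6.80000 · 0.58043 ≈ 3.94692
Half-width = 1·3.94692 ≈ 3.94692

3.95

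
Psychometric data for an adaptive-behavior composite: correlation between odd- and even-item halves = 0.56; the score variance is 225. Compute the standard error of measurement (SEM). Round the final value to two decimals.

SD = √225 ≈ 15.0000
Spearman-Brown: r = 2(0.56) / (1 + 0.56) = 1.1200 / 1.5600 ≈ 0.7179
The standard error of measurement is 15.0000*√(1 − 0.7179) ≈ 15.0000*0.5311 ≈ 7.9663.

7.97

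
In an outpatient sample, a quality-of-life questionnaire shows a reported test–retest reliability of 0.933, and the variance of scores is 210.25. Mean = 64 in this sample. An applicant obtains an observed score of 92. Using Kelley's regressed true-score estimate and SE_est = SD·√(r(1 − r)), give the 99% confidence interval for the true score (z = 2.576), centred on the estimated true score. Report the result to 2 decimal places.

[80.79, 99.46]

SD = √210.25 ≈ 14.50000
T̂ = 0.93300(92) + 0.06700(64) ≈ 90.12400
SE_est = 14.50000·√(0.93300·0.06700) ≈ 3.62532
99% CI: 90.12400 ± 9.33882 ≈ (80.78518, 99.46282)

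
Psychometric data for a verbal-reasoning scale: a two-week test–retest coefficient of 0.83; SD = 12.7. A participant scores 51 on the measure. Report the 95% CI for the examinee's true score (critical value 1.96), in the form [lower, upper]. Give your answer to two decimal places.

The standard error of measurement is 12.700×√(1 − 0.830) ≈ 12.700×0.412 ≈ 5.236.
1.96 × SEM ≈ 10.263
95% CI: 51 ± 10.263 = [40.737, 61.263]

[40.74, 61.26]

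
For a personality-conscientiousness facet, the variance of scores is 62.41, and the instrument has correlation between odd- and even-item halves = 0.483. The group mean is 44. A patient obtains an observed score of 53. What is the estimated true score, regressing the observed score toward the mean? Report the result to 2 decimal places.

Full-length reliability (Spearman-Brown) = 2(0.483)/(1+0.483) ≃ 0.6514
T̂ = r·X + (1 − r)·M = 0.6514·53 + 0.3486·44 ≃ 34.5233 + 15.3392 ≃ 49.8624

49.86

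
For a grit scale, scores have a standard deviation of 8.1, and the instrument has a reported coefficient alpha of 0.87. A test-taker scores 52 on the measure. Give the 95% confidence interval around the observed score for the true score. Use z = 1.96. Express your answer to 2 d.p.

The standard error of measurement is 8.1000*√(1 − 0.8700) ≈ 8.1000*0.3606 ≈ 2.9205.
1.96 * SEM ≈ 5.7242
CI = 52 ± 5.7242 → [46.2758, 57.7242]

[46.28, 57.72]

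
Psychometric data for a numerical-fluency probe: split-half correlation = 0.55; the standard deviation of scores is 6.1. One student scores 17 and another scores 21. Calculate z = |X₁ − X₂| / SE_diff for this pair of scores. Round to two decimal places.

Full-length reliability (Spearman-Brown) = 2(0.55)/(1+0.55) ≈ 0.710
SEM = 6.100×√(1 − 0.710) ≈ 3.287
SE_diff = SEM × √2 ≈ 3.287 × 1.414 ≈ 4.648
z = |17 − 21| / 4.648 = 4 / 4.648 ≈ 0.861

0.86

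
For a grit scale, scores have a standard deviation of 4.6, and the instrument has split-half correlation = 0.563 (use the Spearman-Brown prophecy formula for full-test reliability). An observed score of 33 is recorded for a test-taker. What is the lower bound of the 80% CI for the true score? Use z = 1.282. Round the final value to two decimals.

Full-length reliability (Spearman-Brown) = 2(0.563)/(1+0.563) ≈ 0.720
SEM = 4.600 · √(1 − 0.720) = 4.600 · √0.280 ≈ 4.600 · 0.529 ≈ 2.432
1.282 · SEM ≈ 3.118
Lower bound: 33 − 3.118 = 29.882

29.88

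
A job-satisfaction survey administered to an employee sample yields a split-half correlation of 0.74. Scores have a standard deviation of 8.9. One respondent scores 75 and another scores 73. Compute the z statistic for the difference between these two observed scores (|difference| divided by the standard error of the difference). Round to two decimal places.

r_full = 2·0.74 / (1 + 0.74) ≃ 0.851
The standard error of measurement is 8.900×√(1 − 0.851) ≃ 8.900×0.387 ≃ 3.440.
SE_diff = SEM × √2 ≃ 3.440 × 1.414 ≃ 4.865
z = 2 / 4.865 ≃ 0.411

0.41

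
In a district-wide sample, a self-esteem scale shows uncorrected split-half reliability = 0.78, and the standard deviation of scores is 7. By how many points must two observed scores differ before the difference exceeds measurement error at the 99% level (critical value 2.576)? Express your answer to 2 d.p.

8.97

Full-length reliability (Spearman-Brown) = 2(0.78)/(1+0.78) ≈ 0.87640
SEM = 7.00000 × √(1 − 0.87640) = 7.00000 × √0.12360 ≈ 7.00000 × 0.35156 ≈ 2.46093
SE_diff = √2 × SEM ≈ 3.48028
Smallest detectable difference = 2.576×3.48028 ≈ 8.96521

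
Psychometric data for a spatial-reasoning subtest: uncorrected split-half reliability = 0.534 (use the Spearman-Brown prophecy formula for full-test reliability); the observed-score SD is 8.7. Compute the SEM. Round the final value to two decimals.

Spearman-Brown: r = 2(0.534) / (1 + 0.534) = 1.068 / 1.534 ≈ 0.696
SEM = 8.700×√(1 − 0.696) ≈ 4.795

4.80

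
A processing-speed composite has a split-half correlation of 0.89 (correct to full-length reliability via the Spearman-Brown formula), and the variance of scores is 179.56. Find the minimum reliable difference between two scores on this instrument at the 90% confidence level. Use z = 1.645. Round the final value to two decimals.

SD = √179.56 = 13.4000
Spearman-Brown: r = 2(0.89) / (1 + 0.89) = 1.7800 / 1.8900 ≃ 0.9418
The standard error of measurement is 13.4000·√(1 − 0.9418) ≃ 13.4000·0.2412 ≃ 3.2327.
SE_diff = SEM · √2 ≃ 3.2327 · 1.4142 ≃ 4.5718
Minimum reliable difference = 1.645 · SE_diff ≃ 1.645 · 4.5718 ≃ 7.5206

7.52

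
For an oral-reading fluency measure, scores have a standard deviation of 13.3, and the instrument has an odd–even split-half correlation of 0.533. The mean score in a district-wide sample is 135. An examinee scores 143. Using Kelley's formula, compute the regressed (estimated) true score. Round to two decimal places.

140.56

Spearman-Brown: r = 2(0.533) / (1 + 0.533) = 1.0660 / 1.5330 ≈ 0.6954
T̂ = r·X + (1 − r)·M = 0.6954·143 + 0.3046·135 ≈ 99.4377 + 41.1252 ≈ 140.5629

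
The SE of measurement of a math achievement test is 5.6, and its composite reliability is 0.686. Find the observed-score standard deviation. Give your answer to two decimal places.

9.99

SD = 5.6 / √(1 − 0.686) ≈ 9.99363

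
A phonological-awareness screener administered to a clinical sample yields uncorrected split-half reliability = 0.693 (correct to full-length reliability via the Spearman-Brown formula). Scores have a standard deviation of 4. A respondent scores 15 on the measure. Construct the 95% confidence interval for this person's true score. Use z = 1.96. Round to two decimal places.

[11.66, 18.34]

Spearman-Brown: r = 2(0.693) / (1 + 0.693) = 1.38600 / 1.69300 ≈ 0.81867
SEM = 4.00000 · √(1 − 0.81867) = 4.00000 · √0.18133 ≈ 4.00000 · 0.42583 ≈ 1.70334
Half-width = 1.96·1.70334 ≈ 3.33854
Interval: (11.66146, 18.33854)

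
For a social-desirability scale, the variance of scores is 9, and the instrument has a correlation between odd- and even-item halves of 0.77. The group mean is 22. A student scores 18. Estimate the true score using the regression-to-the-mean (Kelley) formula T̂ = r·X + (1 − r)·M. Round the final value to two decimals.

Spearman-Brown: r = 2(0.77) / (1 + 0.77) = 1.540 / 1.770 ≃ 0.870
Estimated true score = 0.870·18 + (1 − 0.870)·22 ≃ 18.520

18.52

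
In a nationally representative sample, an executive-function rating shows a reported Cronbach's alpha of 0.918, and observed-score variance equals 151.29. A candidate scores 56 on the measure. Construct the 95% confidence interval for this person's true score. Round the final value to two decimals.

[49.10, 62.90]

SD = √151.29 = 12.3000
The standard error of measurement is 12.3000×√(1 − 0.9180) ≈ 12.3000×0.2864 ≈ 3.5222.
1.96 × SEM ≈ 6.9035
CI = 56 ± 6.9035 → [49.0965, 62.9035]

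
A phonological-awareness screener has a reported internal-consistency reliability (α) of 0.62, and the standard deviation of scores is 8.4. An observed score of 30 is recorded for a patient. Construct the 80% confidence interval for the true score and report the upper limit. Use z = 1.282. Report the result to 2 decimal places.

36.64

SEM = 8.40000·√(1 − 0.62000) ≈ 5.17811
Half-width = 1.282·5.17811 ≈ 6.63833
Upper limit = 30 + 6.63833 ≈ 36.63833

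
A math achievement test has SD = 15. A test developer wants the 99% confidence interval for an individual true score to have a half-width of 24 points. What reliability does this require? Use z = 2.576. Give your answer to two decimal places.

Required SEM = 24 / 2.576 ≈ 9.317
r = 1 − (9.317/15)² ≈ 1 − 0.386 ≈ 0.614

0.61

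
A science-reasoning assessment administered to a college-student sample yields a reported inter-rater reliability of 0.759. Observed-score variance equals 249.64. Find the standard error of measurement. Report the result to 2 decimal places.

7.76

SD = √249.64 = 15.8000
The standard error of measurement is 15.8000*√(1 − 0.7590) ≈ 15.8000*0.4909 ≈ 7.7565.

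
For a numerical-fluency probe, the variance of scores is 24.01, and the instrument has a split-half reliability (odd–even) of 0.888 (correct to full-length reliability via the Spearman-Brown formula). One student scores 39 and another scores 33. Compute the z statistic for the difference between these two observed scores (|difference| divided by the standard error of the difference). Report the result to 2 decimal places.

σ = 24.01^(1/2) = 4.9000
Spearman-Brown: r = 2(0.888) / (1 + 0.888) = 1.7760 / 1.8880 ≃ 0.9407
SEM = 4.9000 · √(1 − 0.9407) = 4.9000 · √0.0593 ≃ 4.9000 · 0.2436 ≃ 1.1934
SE_diff = √2 · SEM ≃ 1.6878
z = |39 − 33| / 1.6878 = 6 / 1.6878 ≃ 3.5549

3.55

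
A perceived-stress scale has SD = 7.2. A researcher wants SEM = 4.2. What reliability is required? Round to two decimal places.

0.66

r = 1 − (4.200/7.2)² ≈ 1 − 0.340 ≈ 0.660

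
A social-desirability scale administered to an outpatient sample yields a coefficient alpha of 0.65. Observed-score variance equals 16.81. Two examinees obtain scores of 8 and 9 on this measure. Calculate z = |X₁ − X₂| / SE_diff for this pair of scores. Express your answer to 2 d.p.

0.29

SD = √16.81 = 4.10000
SEM = 4.10000 × √(1 − 0.65000) = 4.10000 × √0.35000 ≈ 4.10000 × 0.59161 ≈ 2.42559
Standard error of the difference = 2.42559·√2 ≈ 3.43031
z = |8 − 9| / 3.43031 = 1 / 3.43031 ≈ 0.29152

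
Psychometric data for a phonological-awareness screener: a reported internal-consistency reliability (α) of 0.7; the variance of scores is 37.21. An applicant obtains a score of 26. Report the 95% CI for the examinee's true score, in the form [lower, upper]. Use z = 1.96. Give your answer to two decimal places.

[19.45, 32.55]

SD = √37.21 = 6.1000
The standard error of measurement is 6.1000×√(1 − 0.7000) ≈ 6.1000×0.5477 ≈ 3.3411.
1.96 × SEM ≈ 6.5486
CI = 26 ± 6.5486 → [19.4514, 32.5486]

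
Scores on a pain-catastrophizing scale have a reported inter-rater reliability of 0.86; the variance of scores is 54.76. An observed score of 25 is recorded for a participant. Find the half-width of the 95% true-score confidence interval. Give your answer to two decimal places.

σ = 54.76^(1/2) = 7.40000
SEM = 7.40000 * √(1 − 0.86000) = 7.40000 * √0.14000 ≃ 7.40000 * 0.37417 ≃ 2.76883
Half-width = 1.96*2.76883 ≃ 5.42690

5.43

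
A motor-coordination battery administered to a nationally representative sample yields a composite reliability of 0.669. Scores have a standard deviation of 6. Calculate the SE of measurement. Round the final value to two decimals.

SEM = 6.000 × √(1 − 0.669) = 6.000 × √0.331 ≃ 6.000 × 0.575 ≃ 3.452

3.45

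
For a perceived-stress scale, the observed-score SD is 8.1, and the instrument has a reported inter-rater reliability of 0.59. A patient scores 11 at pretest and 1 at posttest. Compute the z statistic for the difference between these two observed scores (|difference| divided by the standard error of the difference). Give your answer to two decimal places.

The standard error of measurement is 8.1000·√(1 − 0.5900) ≈ 8.1000·0.6403 ≈ 5.1865.
Standard error of the difference = 5.1865·√2 ≈ 7.3349
z = 10 / 7.3349 ≈ 1.3634

1.36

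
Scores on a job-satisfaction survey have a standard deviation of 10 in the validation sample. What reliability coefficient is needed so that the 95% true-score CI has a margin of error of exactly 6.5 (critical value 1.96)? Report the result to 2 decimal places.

0.89

SEM needed = half-width / z = 6.5/1.96 ≃ 3.3163
r = 1 − (3.3163/10)² ≃ 1 − 0.1100 ≃ 0.8900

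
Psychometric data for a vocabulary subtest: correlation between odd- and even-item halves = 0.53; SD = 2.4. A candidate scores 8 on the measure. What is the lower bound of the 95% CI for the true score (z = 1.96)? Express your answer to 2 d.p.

r_full = 2·0.53 / (1 + 0.53) ≈ 0.69281
SEM = 2.40000 × √(1 − 0.69281) = 2.40000 × √0.30719 ≈ 2.40000 × 0.55425 ≈ 1.33019
Margin = 1.96 × 1.33019 ≈ 2.60718
Lower bound: 8 − 2.60718 = 5.39282

5.39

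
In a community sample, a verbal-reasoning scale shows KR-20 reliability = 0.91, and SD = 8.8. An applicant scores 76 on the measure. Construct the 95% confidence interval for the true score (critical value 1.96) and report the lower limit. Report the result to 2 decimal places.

SEM = 8.800×√(1 − 0.910) ≈ 2.640
Margin = 1.96 × 2.640 ≈ 5.174
Lower bound: 76 − 5.174 = 70.826

70.83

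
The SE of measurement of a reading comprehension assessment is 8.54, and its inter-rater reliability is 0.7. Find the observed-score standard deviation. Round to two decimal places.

σ = SEM·(1 − r)^(−1/2) ≈ 8.54×1.8257 ≈ 15.5918

15.59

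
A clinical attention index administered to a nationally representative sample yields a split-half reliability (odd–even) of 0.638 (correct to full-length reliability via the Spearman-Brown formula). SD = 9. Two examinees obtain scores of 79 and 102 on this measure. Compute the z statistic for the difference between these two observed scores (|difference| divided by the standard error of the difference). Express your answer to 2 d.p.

3.84

Full-length reliability (Spearman-Brown) = 2(0.638)/(1+0.638) ≈ 0.7790
SEM = 9.0000 · √(1 − 0.7790) = 9.0000 · √0.2210 ≈ 9.0000 · 0.4701 ≈ 4.2310
Standard error of the difference = 4.2310·√2 ≈ 5.9835
z = 23 / 5.9835 ≈ 3.8439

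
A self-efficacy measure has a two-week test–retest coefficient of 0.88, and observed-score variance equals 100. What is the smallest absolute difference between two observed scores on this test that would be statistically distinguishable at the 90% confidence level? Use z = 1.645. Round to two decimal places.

SD = √100 = 10.0000
SEM = 10.0000×√(1 − 0.8800) ≈ 3.4641
Standard error of the difference = 3.4641·√2 ≈ 4.8990
Smallest detectable difference = 1.645×4.8990 ≈ 8.0588

8.06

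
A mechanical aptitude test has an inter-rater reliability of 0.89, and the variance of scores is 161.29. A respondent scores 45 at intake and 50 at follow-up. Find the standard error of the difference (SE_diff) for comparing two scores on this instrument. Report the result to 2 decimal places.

SD = √161.29 ≃ 12.70000
SEM = 12.70000 * √(1 − 0.89000) = 12.70000 * √0.11000 ≃ 12.70000 * 0.33166 ≃ 4.21211
SE_diff = SEM * √2 ≃ 4.21211 * 1.41421 ≃ 5.95683

5.96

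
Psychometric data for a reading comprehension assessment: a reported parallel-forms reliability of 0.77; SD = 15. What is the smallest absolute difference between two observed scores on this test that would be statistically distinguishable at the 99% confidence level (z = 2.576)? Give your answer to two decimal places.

SEM = 15.0000×√(1 − 0.7700) ≈ 7.1937
SE_diff = SEM × √2 ≈ 7.1937 × 1.4142 ≈ 10.1735
Smallest detectable difference = 2.576×10.1735 ≈ 26.2069

26.21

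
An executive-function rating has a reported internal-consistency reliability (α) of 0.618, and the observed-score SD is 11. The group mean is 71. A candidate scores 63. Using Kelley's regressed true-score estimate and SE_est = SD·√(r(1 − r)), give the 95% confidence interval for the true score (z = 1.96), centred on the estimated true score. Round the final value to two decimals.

T̂ = r·X + (1 − r)·M = 0.6180·63 + 0.3820·71 = 38.9340 + 27.1220 ≈ 66.0560
SE_est = 11.0000·√[r(1 − r)] ≈ 5.3446
CI = 66.0560 ± 1.96 · 5.3446 → [55.5805, 76.5315]

[55.58, 76.53]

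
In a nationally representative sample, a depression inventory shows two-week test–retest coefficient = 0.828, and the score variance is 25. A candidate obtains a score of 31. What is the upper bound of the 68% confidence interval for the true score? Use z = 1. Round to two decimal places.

33.07

SD = √25 = 5.0000
SEM = 5.0000*√(1 − 0.8280) ≃ 2.0736
Margin = 1 * 2.0736 ≃ 2.0736
Upper bound: 31 + 2.0736 = 33.0736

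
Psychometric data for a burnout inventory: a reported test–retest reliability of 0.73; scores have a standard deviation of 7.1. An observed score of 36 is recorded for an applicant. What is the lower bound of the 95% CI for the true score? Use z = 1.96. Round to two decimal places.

28.77

SEM = 7.100*√(1 − 0.730) ≈ 3.689
Margin = 1.96 * 3.689 ≈ 7.231
Lower limit = 36 − 7.231 ≈ 28.769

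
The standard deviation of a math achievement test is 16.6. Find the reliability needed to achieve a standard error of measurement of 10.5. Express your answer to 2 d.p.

r = 1 − (SEM / SD)² = 1 − (10.500 / 16.6)² ≈ 1 − 0.400 ≈ 0.600

0.60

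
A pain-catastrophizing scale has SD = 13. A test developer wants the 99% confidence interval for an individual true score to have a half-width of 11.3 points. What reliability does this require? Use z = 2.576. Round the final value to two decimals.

SEM needed = half-width / z = 11.3/2.576 ≈ 4.3866
Required reliability = 1 − (SEM/SD)² = 1 − 0.1139 ≈ 0.8861

0.89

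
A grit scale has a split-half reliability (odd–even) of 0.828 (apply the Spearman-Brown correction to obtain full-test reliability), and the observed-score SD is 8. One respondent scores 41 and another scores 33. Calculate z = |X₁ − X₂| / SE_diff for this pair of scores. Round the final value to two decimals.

r_full = 2·0.828 / (1 + 0.828) ≈ 0.9059
SEM = 8.0000 * √(1 − 0.9059) = 8.0000 * √0.0941 ≈ 8.0000 * 0.3067 ≈ 2.4540
Standard error of the difference = 2.4540·√2 ≈ 3.4704
z = 8 / 3.4704 ≈ 2.3052

2.31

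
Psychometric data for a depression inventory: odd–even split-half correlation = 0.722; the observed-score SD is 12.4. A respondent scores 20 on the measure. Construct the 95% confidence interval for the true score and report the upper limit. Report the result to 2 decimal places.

Spearman-Brown: r = 2(0.722) / (1 + 0.722) = 1.4440 / 1.7220 ≈ 0.8386
SEM = 12.4000*√(1 − 0.8386) ≈ 4.9823
1.96 * SEM ≈ 9.7653
Upper bound: 20 + 9.7653 = 29.7653

29.77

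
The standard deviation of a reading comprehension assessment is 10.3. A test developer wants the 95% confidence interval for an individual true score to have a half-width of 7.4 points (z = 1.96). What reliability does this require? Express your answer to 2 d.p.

Required SEM = 7.4 / 1.96 ≃ 3.7755
r = 1 − (3.7755/10.3)² ≃ 1 − 0.1344 ≃ 0.8656

0.87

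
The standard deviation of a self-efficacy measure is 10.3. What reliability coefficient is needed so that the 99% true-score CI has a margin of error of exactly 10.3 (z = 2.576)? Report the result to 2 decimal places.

SEM needed = half-width / z = 10.3/2.576 ≈ 3.998
r = 1 − (3.998/10.3)² ≈ 1 − 0.151 ≈ 0.849

0.85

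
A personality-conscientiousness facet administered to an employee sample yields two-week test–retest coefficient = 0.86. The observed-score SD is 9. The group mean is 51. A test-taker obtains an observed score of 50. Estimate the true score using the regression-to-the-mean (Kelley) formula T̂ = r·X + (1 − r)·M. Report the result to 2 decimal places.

50.14

T̂ = 0.860(50) + 0.140(51) ≈ 50.140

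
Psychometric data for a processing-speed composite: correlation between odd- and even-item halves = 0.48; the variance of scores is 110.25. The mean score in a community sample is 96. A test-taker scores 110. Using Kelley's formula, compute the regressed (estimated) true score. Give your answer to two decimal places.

105.08

Spearman-Brown: r = 2(0.48) / (1 + 0.48) = 0.9600 / 1.4800 ≈ 0.6486
T̂ = r·X + (1 − r)·M = 0.6486*110 + 0.3514*96 ≈ 71.3514 + 33.7297 ≈ 105.0811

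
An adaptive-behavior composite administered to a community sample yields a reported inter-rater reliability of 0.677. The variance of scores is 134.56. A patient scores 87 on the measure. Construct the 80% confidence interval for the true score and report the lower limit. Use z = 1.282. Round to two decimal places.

78.55

σ = 134.56^(1/2) = 11.6000
SEM = 11.6000*√(1 − 0.6770) ≈ 6.5926
1.282 * SEM ≈ 8.4518
Lower limit = 87 − 8.4518 ≈ 78.5482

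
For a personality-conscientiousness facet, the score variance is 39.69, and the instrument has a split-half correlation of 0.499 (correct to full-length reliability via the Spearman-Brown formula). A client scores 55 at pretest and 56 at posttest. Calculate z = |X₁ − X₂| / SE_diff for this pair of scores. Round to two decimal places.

0.19

σ = 39.69^(1/2) = 6.300
r_full = 2·0.499 / (1 + 0.499) ≈ 0.666
SEM = 6.300 * √(1 − 0.666) = 6.300 * √0.334 ≈ 6.300 * 0.578 ≈ 3.642
SE_diff = √2 * SEM ≈ 5.151
z = |55 − 56| / 5.151 = 1 / 5.151 ≈ 0.194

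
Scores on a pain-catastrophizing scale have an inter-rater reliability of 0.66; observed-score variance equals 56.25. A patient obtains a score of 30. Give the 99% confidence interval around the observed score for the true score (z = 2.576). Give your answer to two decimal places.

σ = 56.25^(1/2) = 7.5000
SEM = 7.5000 · √(1 − 0.6600) = 7.5000 · √0.3400 ≈ 7.5000 · 0.5831 ≈ 4.3732
Half-width = 2.576·4.3732 ≈ 11.2654
Interval: (18.7346, 41.2654)

[18.73, 41.27]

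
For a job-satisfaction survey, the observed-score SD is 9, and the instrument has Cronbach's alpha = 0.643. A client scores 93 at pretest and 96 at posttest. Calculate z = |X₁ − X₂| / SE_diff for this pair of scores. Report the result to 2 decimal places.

0.39

SEM = 9.0000·√(1 − 0.6430) ≈ 5.3775
SE_diff = SEM · √2 ≈ 5.3775 · 1.4142 ≈ 7.6049
z = 3 / 7.6049 ≈ 0.3945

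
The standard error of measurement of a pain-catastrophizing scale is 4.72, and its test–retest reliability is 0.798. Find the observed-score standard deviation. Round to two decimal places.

10.50

SD = 4.72 / √(1 − 0.798) ≈ 10.50186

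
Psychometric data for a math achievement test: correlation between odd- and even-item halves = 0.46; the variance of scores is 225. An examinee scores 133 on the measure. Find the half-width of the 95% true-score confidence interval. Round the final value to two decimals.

17.88

σ = 225^(1/2) = 15.000
r_full = 2·0.46 / (1 + 0.46) ≈ 0.630
SEM = 15.000·√(1 − 0.630) ≈ 9.122
Margin = 1.96 · 9.122 ≈ 17.880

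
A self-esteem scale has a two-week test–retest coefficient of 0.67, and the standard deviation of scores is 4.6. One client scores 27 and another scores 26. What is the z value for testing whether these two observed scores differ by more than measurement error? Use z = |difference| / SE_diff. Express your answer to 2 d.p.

0.27

SEM = 4.6000 · √(1 − 0.6700) = 4.6000 · √0.3300 ≈ 4.6000 · 0.5745 ≈ 2.6425
SE_diff = √2 · SEM ≈ 3.7371
z = 1 / 3.7371 ≈ 0.2676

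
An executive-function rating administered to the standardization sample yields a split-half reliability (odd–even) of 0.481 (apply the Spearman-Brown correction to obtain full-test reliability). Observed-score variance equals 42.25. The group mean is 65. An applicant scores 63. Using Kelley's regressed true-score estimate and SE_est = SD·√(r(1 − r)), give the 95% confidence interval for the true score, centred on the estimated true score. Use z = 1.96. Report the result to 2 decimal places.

[57.62, 69.78]

σ = 42.25^(1/2) = 6.500
Spearman-Brown: r = 2(0.481) / (1 + 0.481) = 0.962 / 1.481 ≈ 0.650
T̂ = r·X + (1 − r)·M = 0.650×63 + 0.350×65 ≈ 40.922 + 22.779 ≈ 63.701
SE_est = SD × √(r(1 − r)) = 6.500 × √0.228 ≈ 6.500 × 0.477 ≈ 3.101
CI = 63.701 ± 1.96 × 3.101 → [57.623, 69.779]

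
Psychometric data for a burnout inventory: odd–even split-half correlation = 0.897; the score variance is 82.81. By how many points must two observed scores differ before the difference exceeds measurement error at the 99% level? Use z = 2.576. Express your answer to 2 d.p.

7.72

SD = √82.81 = 9.1000
r_full = 2·0.897 / (1 + 0.897) ≈ 0.9457
The standard error of measurement is 9.1000*√(1 − 0.9457) ≈ 9.1000*0.2330 ≈ 2.1204.
SE_diff = √2 * SEM ≈ 2.9988
Smallest detectable difference = 2.576*2.9988 ≈ 7.7248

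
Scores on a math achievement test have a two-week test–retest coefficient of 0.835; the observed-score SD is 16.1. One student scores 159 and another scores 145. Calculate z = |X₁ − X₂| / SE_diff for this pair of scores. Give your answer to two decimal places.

SEM = 16.1000·√(1 − 0.8350) ≃ 6.5399
Standard error of the difference = 6.5399·√2 ≃ 9.2487
z = |159 − 145| / 9.2487 = 14 / 9.2487 ≃ 1.5137

1.51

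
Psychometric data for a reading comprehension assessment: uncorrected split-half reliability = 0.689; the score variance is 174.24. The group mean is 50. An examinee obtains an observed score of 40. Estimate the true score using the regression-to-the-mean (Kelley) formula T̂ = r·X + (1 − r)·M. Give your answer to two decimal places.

41.84

Full-length reliability (Spearman-Brown) = 2(0.689)/(1+0.689) ≈ 0.8159
T̂ = 0.8159(40) + 0.1841(50) ≈ 41.8413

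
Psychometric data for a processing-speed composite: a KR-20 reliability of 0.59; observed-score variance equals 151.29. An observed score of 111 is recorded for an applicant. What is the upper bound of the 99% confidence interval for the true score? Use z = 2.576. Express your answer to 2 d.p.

SD = √151.29 ≈ 12.3000
SEM = 12.3000 * √(1 − 0.5900) = 12.3000 * √0.4100 ≈ 12.3000 * 0.6403 ≈ 7.8758
2.576 * SEM ≈ 20.2882
Upper bound: 111 + 20.2882 = 131.2882

131.29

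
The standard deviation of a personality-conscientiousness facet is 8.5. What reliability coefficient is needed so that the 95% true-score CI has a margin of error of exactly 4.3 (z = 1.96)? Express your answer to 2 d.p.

0.93

SEM needed = half-width / z = 4.3/1.96 ≃ 2.19388
r = 1 − (2.19388/8.5)² ≃ 1 − 0.06662 ≃ 0.93338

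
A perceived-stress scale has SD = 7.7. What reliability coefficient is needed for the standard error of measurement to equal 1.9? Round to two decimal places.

Required reliability = 1 − (SEM/SD)² = 1 − 0.061 ≈ 0.939

0.94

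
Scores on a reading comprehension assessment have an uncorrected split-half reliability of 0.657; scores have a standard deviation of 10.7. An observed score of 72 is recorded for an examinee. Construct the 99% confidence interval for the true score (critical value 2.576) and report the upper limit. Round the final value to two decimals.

84.54

r_full = 2·0.657 / (1 + 0.657) ≈ 0.7930
SEM = 10.7000 × √(1 − 0.7930) = 10.7000 × √0.2070 ≈ 10.7000 × 0.4550 ≈ 4.8682
Half-width = 2.576×4.8682 ≈ 12.5405
Upper bound: 72 + 12.5405 = 84.5405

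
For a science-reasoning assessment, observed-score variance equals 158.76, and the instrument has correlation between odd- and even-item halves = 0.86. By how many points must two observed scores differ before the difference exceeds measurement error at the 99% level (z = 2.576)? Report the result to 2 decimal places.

12.59

SD = √158.76 = 12.60000
Full-length reliability (Spearman-Brown) = 2(0.86)/(1+0.86) ≃ 0.92473
SEM = 12.60000*√(1 − 0.92473) ≃ 3.45683
SE_diff = SEM * √2 ≃ 3.45683 * 1.41421 ≃ 4.88870
Smallest detectable difference = 2.576*4.88870 ≃ 12.59328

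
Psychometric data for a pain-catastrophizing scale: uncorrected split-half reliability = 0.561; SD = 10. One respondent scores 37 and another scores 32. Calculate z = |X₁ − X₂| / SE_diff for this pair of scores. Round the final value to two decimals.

Spearman-Brown: r = 2(0.561) / (1 + 0.561) = 1.12200 / 1.56100 ≈ 0.71877
SEM = 10.00000*√(1 − 0.71877) ≈ 5.30311
Standard error of the difference = 5.30311·√2 ≈ 7.49973
z = |37 − 32| / 7.49973 = 5 / 7.49973 ≈ 0.66669

0.67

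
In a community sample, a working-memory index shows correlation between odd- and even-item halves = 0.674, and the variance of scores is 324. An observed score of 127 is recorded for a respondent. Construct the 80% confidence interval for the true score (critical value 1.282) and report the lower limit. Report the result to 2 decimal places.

116.82

SD = √324 ≈ 18.00000
Full-length reliability (Spearman-Brown) = 2(0.674)/(1+0.674) ≈ 0.80526
SEM = 18.00000*√(1 − 0.80526) ≈ 7.94335
Half-width = 1.282*7.94335 ≈ 10.18337
Lower limit = 127 − 10.18337 ≈ 116.81663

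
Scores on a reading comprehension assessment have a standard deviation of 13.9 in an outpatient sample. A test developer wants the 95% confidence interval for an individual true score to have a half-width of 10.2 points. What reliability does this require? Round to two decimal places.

SEM needed = half-width / z = 10.2/1.96 ≈ 5.204
r = 1 − (5.204/13.9)² ≈ 1 − 0.140 ≈ 0.860

0.86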